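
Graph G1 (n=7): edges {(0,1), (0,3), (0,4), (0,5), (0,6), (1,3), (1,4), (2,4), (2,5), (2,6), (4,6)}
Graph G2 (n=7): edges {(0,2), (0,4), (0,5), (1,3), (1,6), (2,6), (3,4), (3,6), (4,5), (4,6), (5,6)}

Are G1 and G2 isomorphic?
Yes, isomorphic

The graphs are isomorphic.
One valid mapping φ: V(G1) → V(G2): 0→6, 1→3, 2→0, 3→1, 4→4, 5→2, 6→5

Verify φ preserves adjacency — for each edge of G1, its image is an edge of G2:
  (0,1) → (φ(0),φ(1)) = (3,6) ∈ E(G2) ✓
  (0,3) → (φ(0),φ(3)) = (1,6) ∈ E(G2) ✓
  (0,4) → (φ(0),φ(4)) = (4,6) ∈ E(G2) ✓
  (0,5) → (φ(0),φ(5)) = (2,6) ∈ E(G2) ✓
  (0,6) → (φ(0),φ(6)) = (5,6) ∈ E(G2) ✓
  (1,3) → (φ(1),φ(3)) = (1,3) ∈ E(G2) ✓
  (1,4) → (φ(1),φ(4)) = (3,4) ∈ E(G2) ✓
  (2,4) → (φ(2),φ(4)) = (0,4) ∈ E(G2) ✓
  (2,5) → (φ(2),φ(5)) = (0,2) ∈ E(G2) ✓
  (2,6) → (φ(2),φ(6)) = (0,5) ∈ E(G2) ✓
  (4,6) → (φ(4),φ(6)) = (4,5) ∈ E(G2) ✓
All 11 edges of G1 map to edges of G2, and |E(G1)| = |E(G2)| = 11, so φ is a bijection on edges as well as vertices. Hence G1 ≅ G2.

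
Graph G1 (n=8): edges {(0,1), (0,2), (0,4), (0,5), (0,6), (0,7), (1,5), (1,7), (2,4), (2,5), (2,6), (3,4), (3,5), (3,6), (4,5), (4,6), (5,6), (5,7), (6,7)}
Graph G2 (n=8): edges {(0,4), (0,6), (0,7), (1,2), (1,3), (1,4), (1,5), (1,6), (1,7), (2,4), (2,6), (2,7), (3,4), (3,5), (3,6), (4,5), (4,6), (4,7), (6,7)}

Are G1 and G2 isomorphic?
Yes, isomorphic

The graphs are isomorphic.
One valid mapping φ: V(G1) → V(G2): 0→1, 1→5, 2→2, 3→0, 4→7, 5→4, 6→6, 7→3

Verify φ preserves adjacency — for each edge of G1, its image is an edge of G2:
  (0,1) → (φ(0),φ(1)) = (1,5) ∈ E(G2) ✓
  (0,2) → (φ(0),φ(2)) = (1,2) ∈ E(G2) ✓
  (0,4) → (φ(0),φ(4)) = (1,7) ∈ E(G2) ✓
  (0,5) → (φ(0),φ(5)) = (1,4) ∈ E(G2) ✓
  (0,6) → (φ(0),φ(6)) = (1,6) ∈ E(G2) ✓
  (0,7) → (φ(0),φ(7)) = (1,3) ∈ E(G2) ✓
  (1,5) → (φ(1),φ(5)) = (4,5) ∈ E(G2) ✓
  (1,7) → (φ(1),φ(7)) = (3,5) ∈ E(G2) ✓
  (2,4) → (φ(2),φ(4)) = (2,7) ∈ E(G2) ✓
  (2,5) → (φ(2),φ(5)) = (2,4) ∈ E(G2) ✓
  (2,6) → (φ(2),φ(6)) = (2,6) ∈ E(G2) ✓
  (3,4) → (φ(3),φ(4)) = (0,7) ∈ E(G2) ✓
  (3,5) → (φ(3),φ(5)) = (0,4) ∈ E(G2) ✓
  (3,6) → (φ(3),φ(6)) = (0,6) ∈ E(G2) ✓
  (4,5) → (φ(4),φ(5)) = (4,7) ∈ E(G2) ✓
  (4,6) → (φ(4),φ(6)) = (6,7) ∈ E(G2) ✓
  (5,6) → (φ(5),φ(6)) = (4,6) ∈ E(G2) ✓
  (5,7) → (φ(5),φ(7)) = (3,4) ∈ E(G2) ✓
  (6,7) → (φ(6),φ(7)) = (3,6) ∈ E(G2) ✓
All 19 edges of G1 map to edges of G2, and |E(G1)| = |E(G2)| = 19, so φ is a bijection on edges as well as vertices. Hence G1 ≅ G2.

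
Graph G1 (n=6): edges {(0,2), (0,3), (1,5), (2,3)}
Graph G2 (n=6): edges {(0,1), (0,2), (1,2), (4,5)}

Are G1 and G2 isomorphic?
Yes, isomorphic

The graphs are isomorphic.
One valid mapping φ: V(G1) → V(G2): 0→0, 1→5, 2→2, 3→1, 4→3, 5→4

Verify φ preserves adjacency — for each edge of G1, its image is an edge of G2:
  (0,2) → (φ(0),φ(2)) = (0,2) ∈ E(G2) ✓
  (0,3) → (φ(0),φ(3)) = (0,1) ∈ E(G2) ✓
  (1,5) → (φ(1),φ(5)) = (4,5) ∈ E(G2) ✓
  (2,3) → (φ(2),φ(3)) = (1,2) ∈ E(G2) ✓
All 4 edges of G1 map to edges of G2, and |E(G1)| = |E(G2)| = 4, so φ is a bijection on edges as well as vertices. Hence G1 ≅ G2.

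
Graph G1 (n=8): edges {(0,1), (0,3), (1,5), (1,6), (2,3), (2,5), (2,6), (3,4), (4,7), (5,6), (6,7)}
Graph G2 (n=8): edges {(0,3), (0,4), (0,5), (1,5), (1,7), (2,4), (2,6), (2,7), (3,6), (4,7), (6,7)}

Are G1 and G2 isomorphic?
Yes, isomorphic

The graphs are isomorphic.
One valid mapping φ: V(G1) → V(G2): 0→3, 1→6, 2→4, 3→0, 4→5, 5→2, 6→7, 7→1

Verify φ preserves adjacency — for each edge of G1, its image is an edge of G2:
  (0,1) → (φ(0),φ(1)) = (3,6) ∈ E(G2) ✓
  (0,3) → (φ(0),φ(3)) = (0,3) ∈ E(G2) ✓
  (1,5) → (φ(1),φ(5)) = (2,6) ∈ E(G2) ✓
  (1,6) → (φ(1),φ(6)) = (6,7) ∈ E(G2) ✓
  (2,3) → (φ(2),φ(3)) = (0,4) ∈ E(G2) ✓
  (2,5) → (φ(2),φ(5)) = (2,4) ∈ E(G2) ✓
  (2,6) → (φ(2),φ(6)) = (4,7) ∈ E(G2) ✓
  (3,4) → (φ(3),φ(4)) = (0,5) ∈ E(G2) ✓
  (4,7) → (φ(4),φ(7)) = (1,5) ∈ E(G2) ✓
  (5,6) → (φ(5),φ(6)) = (2,7) ∈ E(G2) ✓
  (6,7) → (φ(6),φ(7)) = (1,7) ∈ E(G2) ✓
All 11 edges of G1 map to edges of G2, and |E(G1)| = |E(G2)| = 11, so φ is a bijection on edges as well as vertices. Hence G1 ≅ G2.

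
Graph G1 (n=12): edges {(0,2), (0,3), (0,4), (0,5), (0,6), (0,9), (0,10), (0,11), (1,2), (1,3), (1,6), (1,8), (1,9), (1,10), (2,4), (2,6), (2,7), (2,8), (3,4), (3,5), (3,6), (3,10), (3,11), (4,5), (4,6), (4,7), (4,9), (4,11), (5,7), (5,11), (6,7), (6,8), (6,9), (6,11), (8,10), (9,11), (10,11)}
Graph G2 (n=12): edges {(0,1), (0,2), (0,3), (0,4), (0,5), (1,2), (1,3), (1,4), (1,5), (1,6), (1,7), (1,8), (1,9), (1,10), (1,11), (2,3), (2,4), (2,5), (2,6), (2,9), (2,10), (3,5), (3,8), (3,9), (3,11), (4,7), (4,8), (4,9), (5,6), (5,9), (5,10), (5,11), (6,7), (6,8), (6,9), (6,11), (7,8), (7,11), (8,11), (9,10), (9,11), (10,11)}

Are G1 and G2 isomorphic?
No, not isomorphic

The graphs are NOT isomorphic.

Counting triangles (3-cliques): G1 has 40, G2 has 59.
Triangle count is an isomorphism invariant, so differing triangle counts rule out isomorphism.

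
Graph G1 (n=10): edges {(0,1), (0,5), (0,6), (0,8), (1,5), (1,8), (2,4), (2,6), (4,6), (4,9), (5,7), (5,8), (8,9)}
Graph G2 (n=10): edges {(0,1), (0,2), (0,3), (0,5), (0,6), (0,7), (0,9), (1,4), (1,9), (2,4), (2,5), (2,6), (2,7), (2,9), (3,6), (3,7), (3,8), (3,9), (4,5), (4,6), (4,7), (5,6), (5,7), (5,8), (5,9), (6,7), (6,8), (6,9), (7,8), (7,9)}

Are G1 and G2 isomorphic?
No, not isomorphic

The graphs are NOT isomorphic.

Counting triangles (3-cliques): G1 has 5, G2 has 38.
Triangle count is an isomorphism invariant, so differing triangle counts rule out isomorphism.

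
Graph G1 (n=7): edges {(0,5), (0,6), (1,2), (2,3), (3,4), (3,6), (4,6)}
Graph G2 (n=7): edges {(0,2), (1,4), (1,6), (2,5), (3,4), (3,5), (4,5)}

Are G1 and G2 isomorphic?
Yes, isomorphic

The graphs are isomorphic.
One valid mapping φ: V(G1) → V(G2): 0→1, 1→0, 2→2, 3→5, 4→3, 5→6, 6→4

Verify φ preserves adjacency — for each edge of G1, its image is an edge of G2:
  (0,5) → (φ(0),φ(5)) = (1,6) ∈ E(G2) ✓
  (0,6) → (φ(0),φ(6)) = (1,4) ∈ E(G2) ✓
  (1,2) → (φ(1),φ(2)) = (0,2) ∈ E(G2) ✓
  (2,3) → (φ(2),φ(3)) = (2,5) ∈ E(G2) ✓
  (3,4) → (φ(3),φ(4)) = (3,5) ∈ E(G2) ✓
  (3,6) → (φ(3),φ(6)) = (4,5) ∈ E(G2) ✓
  (4,6) → (φ(4),φ(6)) = (3,4) ∈ E(G2) ✓
All 7 edges of G1 map to edges of G2, and |E(G1)| = |E(G2)| = 7, so φ is a bijection on edges as well as vertices. Hence G1 ≅ G2.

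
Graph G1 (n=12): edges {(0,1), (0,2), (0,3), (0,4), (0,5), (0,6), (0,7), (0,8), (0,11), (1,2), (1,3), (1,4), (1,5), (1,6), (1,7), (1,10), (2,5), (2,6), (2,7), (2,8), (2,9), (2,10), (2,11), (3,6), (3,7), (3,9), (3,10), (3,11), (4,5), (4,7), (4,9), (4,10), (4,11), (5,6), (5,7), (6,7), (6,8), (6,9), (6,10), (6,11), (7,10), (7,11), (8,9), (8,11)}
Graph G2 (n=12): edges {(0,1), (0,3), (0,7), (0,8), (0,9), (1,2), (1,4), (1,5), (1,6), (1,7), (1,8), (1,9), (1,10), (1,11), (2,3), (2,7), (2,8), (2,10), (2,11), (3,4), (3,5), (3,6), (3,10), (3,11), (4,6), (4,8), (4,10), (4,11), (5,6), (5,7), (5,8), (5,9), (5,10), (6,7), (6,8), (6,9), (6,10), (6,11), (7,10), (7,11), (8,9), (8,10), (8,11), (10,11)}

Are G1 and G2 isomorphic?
Yes, isomorphic

The graphs are isomorphic.
One valid mapping φ: V(G1) → V(G2): 0→6, 1→11, 2→8, 3→7, 4→3, 5→4, 6→1, 7→10, 8→9, 9→0, 10→2, 11→5

Verify φ preserves adjacency — for each edge of G1, its image is an edge of G2:
  (0,1) → (φ(0),φ(1)) = (6,11) ∈ E(G2) ✓
  (0,2) → (φ(0),φ(2)) = (6,8) ∈ E(G2) ✓
  (0,3) → (φ(0),φ(3)) = (6,7) ∈ E(G2) ✓
  (0,4) → (φ(0),φ(4)) = (3,6) ∈ E(G2) ✓
  (0,5) → (φ(0),φ(5)) = (4,6) ∈ E(G2) ✓
  (0,6) → (φ(0),φ(6)) = (1,6) ∈ E(G2) ✓
  (0,7) → (φ(0),φ(7)) = (6,10) ∈ E(G2) ✓
  (0,8) → (φ(0),φ(8)) = (6,9) ∈ E(G2) ✓
  (0,11) → (φ(0),φ(11)) = (5,6) ∈ E(G2) ✓
  (1,2) → (φ(1),φ(2)) = (8,11) ∈ E(G2) ✓
  (1,3) → (φ(1),φ(3)) = (7,11) ∈ E(G2) ✓
  (1,4) → (φ(1),φ(4)) = (3,11) ∈ E(G2) ✓
  (1,5) → (φ(1),φ(5)) = (4,11) ∈ E(G2) ✓
  (1,6) → (φ(1),φ(6)) = (1,11) ∈ E(G2) ✓
  (1,7) → (φ(1),φ(7)) = (10,11) ∈ E(G2) ✓
  (1,10) → (φ(1),φ(10)) = (2,11) ∈ E(G2) ✓
  (2,5) → (φ(2),φ(5)) = (4,8) ∈ E(G2) ✓
  (2,6) → (φ(2),φ(6)) = (1,8) ∈ E(G2) ✓
  (2,7) → (φ(2),φ(7)) = (8,10) ∈ E(G2) ✓
  (2,8) → (φ(2),φ(8)) = (8,9) ∈ E(G2) ✓
  (2,9) → (φ(2),φ(9)) = (0,8) ∈ E(G2) ✓
  (2,10) → (φ(2),φ(10)) = (2,8) ∈ E(G2) ✓
  (2,11) → (φ(2),φ(11)) = (5,8) ∈ E(G2) ✓
  (3,6) → (φ(3),φ(6)) = (1,7) ∈ E(G2) ✓
  (3,7) → (φ(3),φ(7)) = (7,10) ∈ E(G2) ✓
  (3,9) → (φ(3),φ(9)) = (0,7) ∈ E(G2) ✓
  (3,10) → (φ(3),φ(10)) = (2,7) ∈ E(G2) ✓
  (3,11) → (φ(3),φ(11)) = (5,7) ∈ E(G2) ✓
  (4,5) → (φ(4),φ(5)) = (3,4) ∈ E(G2) ✓
  (4,7) → (φ(4),φ(7)) = (3,10) ∈ E(G2) ✓
  (4,9) → (φ(4),φ(9)) = (0,3) ∈ E(G2) ✓
  (4,10) → (φ(4),φ(10)) = (2,3) ∈ E(G2) ✓
  (4,11) → (φ(4),φ(11)) = (3,5) ∈ E(G2) ✓
  (5,6) → (φ(5),φ(6)) = (1,4) ∈ E(G2) ✓
  (5,7) → (φ(5),φ(7)) = (4,10) ∈ E(G2) ✓
  (6,7) → (φ(6),φ(7)) = (1,10) ∈ E(G2) ✓
  (6,8) → (φ(6),φ(8)) = (1,9) ∈ E(G2) ✓
  (6,9) → (φ(6),φ(9)) = (0,1) ∈ E(G2) ✓
  (6,10) → (φ(6),φ(10)) = (1,2) ∈ E(G2) ✓
  (6,11) → (φ(6),φ(11)) = (1,5) ∈ E(G2) ✓
  (7,10) → (φ(7),φ(10)) = (2,10) ∈ E(G2) ✓
  (7,11) → (φ(7),φ(11)) = (5,10) ∈ E(G2) ✓
  (8,9) → (φ(8),φ(9)) = (0,9) ∈ E(G2) ✓
  (8,11) → (φ(8),φ(11)) = (5,9) ∈ E(G2) ✓
All 44 edges of G1 map to edges of G2, and |E(G1)| = |E(G2)| = 44, so φ is a bijection on edges as well as vertices. Hence G1 ≅ G2.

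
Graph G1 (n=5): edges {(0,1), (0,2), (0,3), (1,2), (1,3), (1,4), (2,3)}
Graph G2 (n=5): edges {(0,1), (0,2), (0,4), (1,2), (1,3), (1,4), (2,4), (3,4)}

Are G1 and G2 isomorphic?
No, not isomorphic

The graphs are NOT isomorphic.

Degrees in G1: deg(0)=3, deg(1)=4, deg(2)=3, deg(3)=3, deg(4)=1.
Sorted degree sequence of G1: [4, 3, 3, 3, 1].
Degrees in G2: deg(0)=3, deg(1)=4, deg(2)=3, deg(3)=2, deg(4)=4.
Sorted degree sequence of G2: [4, 4, 3, 3, 2].
The (sorted) degree sequence is an isomorphism invariant, so since G1 and G2 have different degree sequences they cannot be isomorphic.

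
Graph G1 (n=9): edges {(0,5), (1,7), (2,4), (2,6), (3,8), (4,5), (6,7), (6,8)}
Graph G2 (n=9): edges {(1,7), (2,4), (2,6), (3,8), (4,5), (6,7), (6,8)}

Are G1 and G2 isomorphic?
No, not isomorphic

The graphs are NOT isomorphic.

Counting edges: G1 has 8 edge(s); G2 has 7 edge(s).
Edge count is an isomorphism invariant (a bijection on vertices induces a bijection on edges), so differing edge counts rule out isomorphism.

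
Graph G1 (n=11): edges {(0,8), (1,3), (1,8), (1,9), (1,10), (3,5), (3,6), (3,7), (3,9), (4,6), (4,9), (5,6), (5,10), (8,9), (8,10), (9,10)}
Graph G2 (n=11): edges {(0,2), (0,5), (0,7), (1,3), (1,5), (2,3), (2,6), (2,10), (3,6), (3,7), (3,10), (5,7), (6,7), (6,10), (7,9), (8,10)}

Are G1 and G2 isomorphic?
Yes, isomorphic

The graphs are isomorphic.
One valid mapping φ: V(G1) → V(G2): 0→8, 1→6, 2→4, 3→7, 4→1, 5→0, 6→5, 7→9, 8→10, 9→3, 10→2

Verify φ preserves adjacency — for each edge of G1, its image is an edge of G2:
  (0,8) → (φ(0),φ(8)) = (8,10) ∈ E(G2) ✓
  (1,3) → (φ(1),φ(3)) = (6,7) ∈ E(G2) ✓
  (1,8) → (φ(1),φ(8)) = (6,10) ∈ E(G2) ✓
  (1,9) → (φ(1),φ(9)) = (3,6) ∈ E(G2) ✓
  (1,10) → (φ(1),φ(10)) = (2,6) ∈ E(G2) ✓
  (3,5) → (φ(3),φ(5)) = (0,7) ∈ E(G2) ✓
  (3,6) → (φ(3),φ(6)) = (5,7) ∈ E(G2) ✓
  (3,7) → (φ(3),φ(7)) = (7,9) ∈ E(G2) ✓
  (3,9) → (φ(3),φ(9)) = (3,7) ∈ E(G2) ✓
  (4,6) → (φ(4),φ(6)) = (1,5) ∈ E(G2) ✓
  (4,9) → (φ(4),φ(9)) = (1,3) ∈ E(G2) ✓
  (5,6) → (φ(5),φ(6)) = (0,5) ∈ E(G2) ✓
  (5,10) → (φ(5),φ(10)) = (0,2) ∈ E(G2) ✓
  (8,9) → (φ(8),φ(9)) = (3,10) ∈ E(G2) ✓
  (8,10) → (φ(8),φ(10)) = (2,10) ∈ E(G2) ✓
  (9,10) → (φ(9),φ(10)) = (2,3) ∈ E(G2) ✓
All 16 edges of G1 map to edges of G2, and |E(G1)| = |E(G2)| = 16, so φ is a bijection on edges as well as vertices. Hence G1 ≅ G2.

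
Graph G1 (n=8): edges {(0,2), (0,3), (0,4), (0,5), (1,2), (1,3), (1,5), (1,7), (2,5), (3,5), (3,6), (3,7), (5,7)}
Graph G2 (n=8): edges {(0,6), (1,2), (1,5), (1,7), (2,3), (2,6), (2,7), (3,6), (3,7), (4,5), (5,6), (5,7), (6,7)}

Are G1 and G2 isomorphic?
Yes, isomorphic

The graphs are isomorphic.
One valid mapping φ: V(G1) → V(G2): 0→5, 1→2, 2→1, 3→6, 4→4, 5→7, 6→0, 7→3

Verify φ preserves adjacency — for each edge of G1, its image is an edge of G2:
  (0,2) → (φ(0),φ(2)) = (1,5) ∈ E(G2) ✓
  (0,3) → (φ(0),φ(3)) = (5,6) ∈ E(G2) ✓
  (0,4) → (φ(0),φ(4)) = (4,5) ∈ E(G2) ✓
  (0,5) → (φ(0),φ(5)) = (5,7) ∈ E(G2) ✓
  (1,2) → (φ(1),φ(2)) = (1,2) ∈ E(G2) ✓
  (1,3) → (φ(1),φ(3)) = (2,6) ∈ E(G2) ✓
  (1,5) → (φ(1),φ(5)) = (2,7) ∈ E(G2) ✓
  (1,7) → (φ(1),φ(7)) = (2,3) ∈ E(G2) ✓
  (2,5) → (φ(2),φ(5)) = (1,7) ∈ E(G2) ✓
  (3,5) → (φ(3),φ(5)) = (6,7) ∈ E(G2) ✓
  (3,6) → (φ(3),φ(6)) = (0,6) ∈ E(G2) ✓
  (3,7) → (φ(3),φ(7)) = (3,6) ∈ E(G2) ✓
  (5,7) → (φ(5),φ(7)) = (3,7) ∈ E(G2) ✓
All 13 edges of G1 map to edges of G2, and |E(G1)| = |E(G2)| = 13, so φ is a bijection on edges as well as vertices. Hence G1 ≅ G2.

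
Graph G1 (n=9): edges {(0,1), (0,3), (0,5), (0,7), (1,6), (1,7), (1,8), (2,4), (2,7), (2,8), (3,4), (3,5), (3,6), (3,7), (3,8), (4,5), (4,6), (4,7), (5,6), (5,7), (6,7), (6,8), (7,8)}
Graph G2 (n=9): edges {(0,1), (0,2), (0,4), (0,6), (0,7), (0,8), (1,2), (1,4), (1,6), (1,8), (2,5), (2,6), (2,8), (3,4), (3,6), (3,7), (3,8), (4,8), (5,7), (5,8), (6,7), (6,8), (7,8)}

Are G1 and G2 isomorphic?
Yes, isomorphic

The graphs are isomorphic.
One valid mapping φ: V(G1) → V(G2): 0→4, 1→3, 2→5, 3→0, 4→2, 5→1, 6→6, 7→8, 8→7

Verify φ preserves adjacency — for each edge of G1, its image is an edge of G2:
  (0,1) → (φ(0),φ(1)) = (3,4) ∈ E(G2) ✓
  (0,3) → (φ(0),φ(3)) = (0,4) ∈ E(G2) ✓
  (0,5) → (φ(0),φ(5)) = (1,4) ∈ E(G2) ✓
  (0,7) → (φ(0),φ(7)) = (4,8) ∈ E(G2) ✓
  (1,6) → (φ(1),φ(6)) = (3,6) ∈ E(G2) ✓
  (1,7) → (φ(1),φ(7)) = (3,8) ∈ E(G2) ✓
  (1,8) → (φ(1),φ(8)) = (3,7) ∈ E(G2) ✓
  (2,4) → (φ(2),φ(4)) = (2,5) ∈ E(G2) ✓
  (2,7) → (φ(2),φ(7)) = (5,8) ∈ E(G2) ✓
  (2,8) → (φ(2),φ(8)) = (5,7) ∈ E(G2) ✓
  (3,4) → (φ(3),φ(4)) = (0,2) ∈ E(G2) ✓
  (3,5) → (φ(3),φ(5)) = (0,1) ∈ E(G2) ✓
  (3,6) → (φ(3),φ(6)) = (0,6) ∈ E(G2) ✓
  (3,7) → (φ(3),φ(7)) = (0,8) ∈ E(G2) ✓
  (3,8) → (φ(3),φ(8)) = (0,7) ∈ E(G2) ✓
  (4,5) → (φ(4),φ(5)) = (1,2) ∈ E(G2) ✓
  (4,6) → (φ(4),φ(6)) = (2,6) ∈ E(G2) ✓
  (4,7) → (φ(4),φ(7)) = (2,8) ∈ E(G2) ✓
  (5,6) → (φ(5),φ(6)) = (1,6) ∈ E(G2) ✓
  (5,7) → (φ(5),φ(7)) = (1,8) ∈ E(G2) ✓
  (6,7) → (φ(6),φ(7)) = (6,8) ∈ E(G2) ✓
  (6,8) → (φ(6),φ(8)) = (6,7) ∈ E(G2) ✓
  (7,8) → (φ(7),φ(8)) = (7,8) ∈ E(G2) ✓
All 23 edges of G1 map to edges of G2, and |E(G1)| = |E(G2)| = 23, so φ is a bijection on edges as well as vertices. Hence G1 ≅ G2.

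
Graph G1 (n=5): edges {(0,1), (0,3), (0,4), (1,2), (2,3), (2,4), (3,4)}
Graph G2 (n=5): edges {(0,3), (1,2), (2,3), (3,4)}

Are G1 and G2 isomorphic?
No, not isomorphic

The graphs are NOT isomorphic.

Degrees in G1: deg(0)=3, deg(1)=2, deg(2)=3, deg(3)=3, deg(4)=3.
Sorted degree sequence of G1: [3, 3, 3, 3, 2].
Degrees in G2: deg(0)=1, deg(1)=1, deg(2)=2, deg(3)=3, deg(4)=1.
Sorted degree sequence of G2: [3, 2, 1, 1, 1].
The (sorted) degree sequence is an isomorphism invariant, so since G1 and G2 have different degree sequences they cannot be isomorphic.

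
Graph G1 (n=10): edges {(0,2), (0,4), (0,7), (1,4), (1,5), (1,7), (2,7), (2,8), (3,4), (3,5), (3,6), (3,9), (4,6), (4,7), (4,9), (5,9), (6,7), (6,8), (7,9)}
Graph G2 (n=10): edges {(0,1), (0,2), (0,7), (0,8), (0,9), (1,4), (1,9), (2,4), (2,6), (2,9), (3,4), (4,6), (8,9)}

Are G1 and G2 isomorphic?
No, not isomorphic

The graphs are NOT isomorphic.

Degrees in G1: deg(0)=3, deg(1)=3, deg(2)=3, deg(3)=4, deg(4)=6, deg(5)=3, deg(6)=4, deg(7)=6, deg(8)=2, deg(9)=4.
Sorted degree sequence of G1: [6, 6, 4, 4, 4, 3, 3, 3, 3, 2].
Degrees in G2: deg(0)=5, deg(1)=3, deg(2)=4, deg(3)=1, deg(4)=4, deg(5)=0, deg(6)=2, deg(7)=1, deg(8)=2, deg(9)=4.
Sorted degree sequence of G2: [5, 4, 4, 4, 3, 2, 2, 1, 1, 0].
The (sorted) degree sequence is an isomorphism invariant, so since G1 and G2 have different degree sequences they cannot be isomorphic.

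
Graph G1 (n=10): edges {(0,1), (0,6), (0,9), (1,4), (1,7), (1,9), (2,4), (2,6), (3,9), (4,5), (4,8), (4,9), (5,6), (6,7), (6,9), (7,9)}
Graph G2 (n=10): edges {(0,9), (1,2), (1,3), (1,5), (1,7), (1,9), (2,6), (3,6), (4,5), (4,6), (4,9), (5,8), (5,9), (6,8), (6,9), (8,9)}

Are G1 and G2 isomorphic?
Yes, isomorphic

The graphs are isomorphic.
One valid mapping φ: V(G1) → V(G2): 0→8, 1→5, 2→3, 3→0, 4→1, 5→2, 6→6, 7→4, 8→7, 9→9

Verify φ preserves adjacency — for each edge of G1, its image is an edge of G2:
  (0,1) → (φ(0),φ(1)) = (5,8) ∈ E(G2) ✓
  (0,6) → (φ(0),φ(6)) = (6,8) ∈ E(G2) ✓
  (0,9) → (φ(0),φ(9)) = (8,9) ∈ E(G2) ✓
  (1,4) → (φ(1),φ(4)) = (1,5) ∈ E(G2) ✓
  (1,7) → (φ(1),φ(7)) = (4,5) ∈ E(G2) ✓
  (1,9) → (φ(1),φ(9)) = (5,9) ∈ E(G2) ✓
  (2,4) → (φ(2),φ(4)) = (1,3) ∈ E(G2) ✓
  (2,6) → (φ(2),φ(6)) = (3,6) ∈ E(G2) ✓
  (3,9) → (φ(3),φ(9)) = (0,9) ∈ E(G2) ✓
  (4,5) → (φ(4),φ(5)) = (1,2) ∈ E(G2) ✓
  (4,8) → (φ(4),φ(8)) = (1,7) ∈ E(G2) ✓
  (4,9) → (φ(4),φ(9)) = (1,9) ∈ E(G2) ✓
  (5,6) → (φ(5),φ(6)) = (2,6) ∈ E(G2) ✓
  (6,7) → (φ(6),φ(7)) = (4,6) ∈ E(G2) ✓
  (6,9) → (φ(6),φ(9)) = (6,9) ∈ E(G2) ✓
  (7,9) → (φ(7),φ(9)) = (4,9) ∈ E(G2) ✓
All 16 edges of G1 map to edges of G2, and |E(G1)| = |E(G2)| = 16, so φ is a bijection on edges as well as vertices. Hence G1 ≅ G2.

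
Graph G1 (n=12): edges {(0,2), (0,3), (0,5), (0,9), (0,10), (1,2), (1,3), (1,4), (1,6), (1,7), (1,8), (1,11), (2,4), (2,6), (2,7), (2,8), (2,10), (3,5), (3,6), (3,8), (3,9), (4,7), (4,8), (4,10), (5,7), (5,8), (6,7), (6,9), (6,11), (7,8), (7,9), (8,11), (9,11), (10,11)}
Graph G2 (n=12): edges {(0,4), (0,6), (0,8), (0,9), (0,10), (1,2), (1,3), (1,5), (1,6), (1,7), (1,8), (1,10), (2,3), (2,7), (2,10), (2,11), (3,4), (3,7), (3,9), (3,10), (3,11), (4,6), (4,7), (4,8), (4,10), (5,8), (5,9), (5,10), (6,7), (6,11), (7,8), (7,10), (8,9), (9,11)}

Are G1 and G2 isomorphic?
Yes, isomorphic

The graphs are isomorphic.
One valid mapping φ: V(G1) → V(G2): 0→9, 1→7, 2→3, 3→8, 4→2, 5→5, 6→4, 7→10, 8→1, 9→0, 10→11, 11→6

Verify φ preserves adjacency — for each edge of G1, its image is an edge of G2:
  (0,2) → (φ(0),φ(2)) = (3,9) ∈ E(G2) ✓
  (0,3) → (φ(0),φ(3)) = (8,9) ∈ E(G2) ✓
  (0,5) → (φ(0),φ(5)) = (5,9) ∈ E(G2) ✓
  (0,9) → (φ(0),φ(9)) = (0,9) ∈ E(G2) ✓
  (0,10) → (φ(0),φ(10)) = (9,11) ∈ E(G2) ✓
  (1,2) → (φ(1),φ(2)) = (3,7) ∈ E(G2) ✓
  (1,3) → (φ(1),φ(3)) = (7,8) ∈ E(G2) ✓
  (1,4) → (φ(1),φ(4)) = (2,7) ∈ E(G2) ✓
  (1,6) → (φ(1),φ(6)) = (4,7) ∈ E(G2) ✓
  (1,7) → (φ(1),φ(7)) = (7,10) ∈ E(G2) ✓
  (1,8) → (φ(1),φ(8)) = (1,7) ∈ E(G2) ✓
  (1,11) → (φ(1),φ(11)) = (6,7) ∈ E(G2) ✓
  (2,4) → (φ(2),φ(4)) = (2,3) ∈ E(G2) ✓
  (2,6) → (φ(2),φ(6)) = (3,4) ∈ E(G2) ✓
  (2,7) → (φ(2),φ(7)) = (3,10) ∈ E(G2) ✓
  (2,8) → (φ(2),φ(8)) = (1,3) ∈ E(G2) ✓
  (2,10) → (φ(2),φ(10)) = (3,11) ∈ E(G2) ✓
  (3,5) → (φ(3),φ(5)) = (5,8) ∈ E(G2) ✓
  (3,6) → (φ(3),φ(6)) = (4,8) ∈ E(G2) ✓
  (3,8) → (φ(3),φ(8)) = (1,8) ∈ E(G2) ✓
  (3,9) → (φ(3),φ(9)) = (0,8) ∈ E(G2) ✓
  (4,7) → (φ(4),φ(7)) = (2,10) ∈ E(G2) ✓
  (4,8) → (φ(4),φ(8)) = (1,2) ∈ E(G2) ✓
  (4,10) → (φ(4),φ(10)) = (2,11) ∈ E(G2) ✓
  (5,7) → (φ(5),φ(7)) = (5,10) ∈ E(G2) ✓
  (5,8) → (φ(5),φ(8)) = (1,5) ∈ E(G2) ✓
  (6,7) → (φ(6),φ(7)) = (4,10) ∈ E(G2) ✓
  (6,9) → (φ(6),φ(9)) = (0,4) ∈ E(G2) ✓
  (6,11) → (φ(6),φ(11)) = (4,6) ∈ E(G2) ✓
  (7,8) → (φ(7),φ(8)) = (1,10) ∈ E(G2) ✓
  (7,9) → (φ(7),φ(9)) = (0,10) ∈ E(G2) ✓
  (8,11) → (φ(8),φ(11)) = (1,6) ∈ E(G2) ✓
  (9,11) → (φ(9),φ(11)) = (0,6) ∈ E(G2) ✓
  (10,11) → (φ(10),φ(11)) = (6,11) ∈ E(G2) ✓
All 34 edges of G1 map to edges of G2, and |E(G1)| = |E(G2)| = 34, so φ is a bijection on edges as well as vertices. Hence G1 ≅ G2.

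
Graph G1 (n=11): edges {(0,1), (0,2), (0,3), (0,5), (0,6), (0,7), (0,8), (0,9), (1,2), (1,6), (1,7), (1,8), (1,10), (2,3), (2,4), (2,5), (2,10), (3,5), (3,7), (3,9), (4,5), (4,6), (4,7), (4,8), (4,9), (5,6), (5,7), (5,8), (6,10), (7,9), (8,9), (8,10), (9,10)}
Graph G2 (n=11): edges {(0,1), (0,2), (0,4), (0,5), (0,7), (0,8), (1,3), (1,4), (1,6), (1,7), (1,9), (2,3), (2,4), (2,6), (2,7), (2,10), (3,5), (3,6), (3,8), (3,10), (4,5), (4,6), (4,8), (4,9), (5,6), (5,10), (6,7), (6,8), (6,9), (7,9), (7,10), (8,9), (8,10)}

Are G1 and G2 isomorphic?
Yes, isomorphic

The graphs are isomorphic.
One valid mapping φ: V(G1) → V(G2): 0→6, 1→3, 2→8, 3→9, 4→0, 5→4, 6→5, 7→1, 8→2, 9→7, 10→10

Verify φ preserves adjacency — for each edge of G1, its image is an edge of G2:
  (0,1) → (φ(0),φ(1)) = (3,6) ∈ E(G2) ✓
  (0,2) → (φ(0),φ(2)) = (6,8) ∈ E(G2) ✓
  (0,3) → (φ(0),φ(3)) = (6,9) ∈ E(G2) ✓
  (0,5) → (φ(0),φ(5)) = (4,6) ∈ E(G2) ✓
  (0,6) → (φ(0),φ(6)) = (5,6) ∈ E(G2) ✓
  (0,7) → (φ(0),φ(7)) = (1,6) ∈ E(G2) ✓
  (0,8) → (φ(0),φ(8)) = (2,6) ∈ E(G2) ✓
  (0,9) → (φ(0),φ(9)) = (6,7) ∈ E(G2) ✓
  (1,2) → (φ(1),φ(2)) = (3,8) ∈ E(G2) ✓
  (1,6) → (φ(1),φ(6)) = (3,5) ∈ E(G2) ✓
  (1,7) → (φ(1),φ(7)) = (1,3) ∈ E(G2) ✓
  (1,8) → (φ(1),φ(8)) = (2,3) ∈ E(G2) ✓
  (1,10) → (φ(1),φ(10)) = (3,10) ∈ E(G2) ✓
  (2,3) → (φ(2),φ(3)) = (8,9) ∈ E(G2) ✓
  (2,4) → (φ(2),φ(4)) = (0,8) ∈ E(G2) ✓
  (2,5) → (φ(2),φ(5)) = (4,8) ∈ E(G2) ✓
  (2,10) → (φ(2),φ(10)) = (8,10) ∈ E(G2) ✓
  (3,5) → (φ(3),φ(5)) = (4,9) ∈ E(G2) ✓
  (3,7) → (φ(3),φ(7)) = (1,9) ∈ E(G2) ✓
  (3,9) → (φ(3),φ(9)) = (7,9) ∈ E(G2) ✓
  (4,5) → (φ(4),φ(5)) = (0,4) ∈ E(G2) ✓
  (4,6) → (φ(4),φ(6)) = (0,5) ∈ E(G2) ✓
  (4,7) → (φ(4),φ(7)) = (0,1) ∈ E(G2) ✓
  (4,8) → (φ(4),φ(8)) = (0,2) ∈ E(G2) ✓
  (4,9) → (φ(4),φ(9)) = (0,7) ∈ E(G2) ✓
  (5,6) → (φ(5),φ(6)) = (4,5) ∈ E(G2) ✓
  (5,7) → (φ(5),φ(7)) = (1,4) ∈ E(G2) ✓
  (5,8) → (φ(5),φ(8)) = (2,4) ∈ E(G2) ✓
  (6,10) → (φ(6),φ(10)) = (5,10) ∈ E(G2) ✓
  (7,9) → (φ(7),φ(9)) = (1,7) ∈ E(G2) ✓
  (8,9) → (φ(8),φ(9)) = (2,7) ∈ E(G2) ✓
  (8,10) → (φ(8),φ(10)) = (2,10) ∈ E(G2) ✓
  (9,10) → (φ(9),φ(10)) = (7,10) ∈ E(G2) ✓
All 33 edges of G1 map to edges of G2, and |E(G1)| = |E(G2)| = 33, so φ is a bijection on edges as well as vertices. Hence G1 ≅ G2.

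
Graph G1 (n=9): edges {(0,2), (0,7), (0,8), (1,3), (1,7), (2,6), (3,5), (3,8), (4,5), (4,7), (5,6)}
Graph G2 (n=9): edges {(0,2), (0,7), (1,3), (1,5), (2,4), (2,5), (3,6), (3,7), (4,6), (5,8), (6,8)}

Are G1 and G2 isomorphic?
Yes, isomorphic

The graphs are isomorphic.
One valid mapping φ: V(G1) → V(G2): 0→2, 1→8, 2→0, 3→6, 4→1, 5→3, 6→7, 7→5, 8→4

Verify φ preserves adjacency — for each edge of G1, its image is an edge of G2:
  (0,2) → (φ(0),φ(2)) = (0,2) ∈ E(G2) ✓
  (0,7) → (φ(0),φ(7)) = (2,5) ∈ E(G2) ✓
  (0,8) → (φ(0),φ(8)) = (2,4) ∈ E(G2) ✓
  (1,3) → (φ(1),φ(3)) = (6,8) ∈ E(G2) ✓
  (1,7) → (φ(1),φ(7)) = (5,8) ∈ E(G2) ✓
  (2,6) → (φ(2),φ(6)) = (0,7) ∈ E(G2) ✓
  (3,5) → (φ(3),φ(5)) = (3,6) ∈ E(G2) ✓
  (3,8) → (φ(3),φ(8)) = (4,6) ∈ E(G2) ✓
  (4,5) → (φ(4),φ(5)) = (1,3) ∈ E(G2) ✓
  (4,7) → (φ(4),φ(7)) = (1,5) ∈ E(G2) ✓
  (5,6) → (φ(5),φ(6)) = (3,7) ∈ E(G2) ✓
All 11 edges of G1 map to edges of G2, and |E(G1)| = |E(G2)| = 11, so φ is a bijection on edges as well as vertices. Hence G1 ≅ G2.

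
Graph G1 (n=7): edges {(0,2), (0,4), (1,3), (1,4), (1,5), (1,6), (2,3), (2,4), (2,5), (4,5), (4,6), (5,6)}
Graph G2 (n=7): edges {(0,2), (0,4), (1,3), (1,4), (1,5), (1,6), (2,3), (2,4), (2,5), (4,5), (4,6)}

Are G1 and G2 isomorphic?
No, not isomorphic

The graphs are NOT isomorphic.

Counting edges: G1 has 12 edge(s); G2 has 11 edge(s).
Edge count is an isomorphism invariant (a bijection on vertices induces a bijection on edges), so differing edge counts rule out isomorphism.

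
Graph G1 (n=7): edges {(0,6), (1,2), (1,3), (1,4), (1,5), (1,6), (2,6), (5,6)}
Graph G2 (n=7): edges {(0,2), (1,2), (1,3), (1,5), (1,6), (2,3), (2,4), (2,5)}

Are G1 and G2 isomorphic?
Yes, isomorphic

The graphs are isomorphic.
One valid mapping φ: V(G1) → V(G2): 0→6, 1→2, 2→3, 3→4, 4→0, 5→5, 6→1

Verify φ preserves adjacency — for each edge of G1, its image is an edge of G2:
  (0,6) → (φ(0),φ(6)) = (1,6) ∈ E(G2) ✓
  (1,2) → (φ(1),φ(2)) = (2,3) ∈ E(G2) ✓
  (1,3) → (φ(1),φ(3)) = (2,4) ∈ E(G2) ✓
  (1,4) → (φ(1),φ(4)) = (0,2) ∈ E(G2) ✓
  (1,5) → (φ(1),φ(5)) = (2,5) ∈ E(G2) ✓
  (1,6) → (φ(1),φ(6)) = (1,2) ∈ E(G2) ✓
  (2,6) → (φ(2),φ(6)) = (1,3) ∈ E(G2) ✓
  (5,6) → (φ(5),φ(6)) = (1,5) ∈ E(G2) ✓
All 8 edges of G1 map to edges of G2, and |E(G1)| = |E(G2)| = 8, so φ is a bijection on edges as well as vertices. Hence G1 ≅ G2.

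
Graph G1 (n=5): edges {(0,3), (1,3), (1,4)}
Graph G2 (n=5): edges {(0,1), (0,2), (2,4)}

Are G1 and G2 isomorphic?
Yes, isomorphic

The graphs are isomorphic.
One valid mapping φ: V(G1) → V(G2): 0→4, 1→0, 2→3, 3→2, 4→1

Verify φ preserves adjacency — for each edge of G1, its image is an edge of G2:
  (0,3) → (φ(0),φ(3)) = (2,4) ∈ E(G2) ✓
  (1,3) → (φ(1),φ(3)) = (0,2) ∈ E(G2) ✓
  (1,4) → (φ(1),φ(4)) = (0,1) ∈ E(G2) ✓
All 3 edges of G1 map to edges of G2, and |E(G1)| = |E(G2)| = 3, so φ is a bijection on edges as well as vertices. Hence G1 ≅ G2.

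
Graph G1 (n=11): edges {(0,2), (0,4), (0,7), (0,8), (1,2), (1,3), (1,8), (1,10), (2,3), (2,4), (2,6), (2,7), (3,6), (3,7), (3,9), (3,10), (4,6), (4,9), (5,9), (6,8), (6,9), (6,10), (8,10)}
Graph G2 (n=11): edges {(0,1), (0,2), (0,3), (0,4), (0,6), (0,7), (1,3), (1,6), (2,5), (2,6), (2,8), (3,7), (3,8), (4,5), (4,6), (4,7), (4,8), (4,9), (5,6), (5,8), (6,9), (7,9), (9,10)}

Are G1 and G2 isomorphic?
Yes, isomorphic

The graphs are isomorphic.
One valid mapping φ: V(G1) → V(G2): 0→3, 1→2, 2→0, 3→6, 4→7, 5→10, 6→4, 7→1, 8→8, 9→9, 10→5

Verify φ preserves adjacency — for each edge of G1, its image is an edge of G2:
  (0,2) → (φ(0),φ(2)) = (0,3) ∈ E(G2) ✓
  (0,4) → (φ(0),φ(4)) = (3,7) ∈ E(G2) ✓
  (0,7) → (φ(0),φ(7)) = (1,3) ∈ E(G2) ✓
  (0,8) → (φ(0),φ(8)) = (3,8) ∈ E(G2) ✓
  (1,2) → (φ(1),φ(2)) = (0,2) ∈ E(G2) ✓
  (1,3) → (φ(1),φ(3)) = (2,6) ∈ E(G2) ✓
  (1,8) → (φ(1),φ(8)) = (2,8) ∈ E(G2) ✓
  (1,10) → (φ(1),φ(10)) = (2,5) ∈ E(G2) ✓
  (2,3) → (φ(2),φ(3)) = (0,6) ∈ E(G2) ✓
  (2,4) → (φ(2),φ(4)) = (0,7) ∈ E(G2) ✓
  (2,6) → (φ(2),φ(6)) = (0,4) ∈ E(G2) ✓
  (2,7) → (φ(2),φ(7)) = (0,1) ∈ E(G2) ✓
  (3,6) → (φ(3),φ(6)) = (4,6) ∈ E(G2) ✓
  (3,7) → (φ(3),φ(7)) = (1,6) ∈ E(G2) ✓
  (3,9) → (φ(3),φ(9)) = (6,9) ∈ E(G2) ✓
  (3,10) → (φ(3),φ(10)) = (5,6) ∈ E(G2) ✓
  (4,6) → (φ(4),φ(6)) = (4,7) ∈ E(G2) ✓
  (4,9) → (φ(4),φ(9)) = (7,9) ∈ E(G2) ✓
  (5,9) → (φ(5),φ(9)) = (9,10) ∈ E(G2) ✓
  (6,8) → (φ(6),φ(8)) = (4,8) ∈ E(G2) ✓
  (6,9) → (φ(6),φ(9)) = (4,9) ∈ E(G2) ✓
  (6,10) → (φ(6),φ(10)) = (4,5) ∈ E(G2) ✓
  (8,10) → (φ(8),φ(10)) = (5,8) ∈ E(G2) ✓
All 23 edges of G1 map to edges of G2, and |E(G1)| = |E(G2)| = 23, so φ is a bijection on edges as well as vertices. Hence G1 ≅ G2.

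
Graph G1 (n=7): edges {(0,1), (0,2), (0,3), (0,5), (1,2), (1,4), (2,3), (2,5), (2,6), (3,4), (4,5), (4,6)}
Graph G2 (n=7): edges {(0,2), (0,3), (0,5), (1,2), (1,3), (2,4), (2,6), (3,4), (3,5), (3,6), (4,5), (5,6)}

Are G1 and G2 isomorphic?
Yes, isomorphic

The graphs are isomorphic.
One valid mapping φ: V(G1) → V(G2): 0→5, 1→6, 2→3, 3→0, 4→2, 5→4, 6→1

Verify φ preserves adjacency — for each edge of G1, its image is an edge of G2:
  (0,1) → (φ(0),φ(1)) = (5,6) ∈ E(G2) ✓
  (0,2) → (φ(0),φ(2)) = (3,5) ∈ E(G2) ✓
  (0,3) → (φ(0),φ(3)) = (0,5) ∈ E(G2) ✓
  (0,5) → (φ(0),φ(5)) = (4,5) ∈ E(G2) ✓
  (1,2) → (φ(1),φ(2)) = (3,6) ∈ E(G2) ✓
  (1,4) → (φ(1),φ(4)) = (2,6) ∈ E(G2) ✓
  (2,3) → (φ(2),φ(3)) = (0,3) ∈ E(G2) ✓
  (2,5) → (φ(2),φ(5)) = (3,4) ∈ E(G2) ✓
  (2,6) → (φ(2),φ(6)) = (1,3) ∈ E(G2) ✓
  (3,4) → (φ(3),φ(4)) = (0,2) ∈ E(G2) ✓
  (4,5) → (φ(4),φ(5)) = (2,4) ∈ E(G2) ✓
  (4,6) → (φ(4),φ(6)) = (1,2) ∈ E(G2) ✓
All 12 edges of G1 map to edges of G2, and |E(G1)| = |E(G2)| = 12, so φ is a bijection on edges as well as vertices. Hence G1 ≅ G2.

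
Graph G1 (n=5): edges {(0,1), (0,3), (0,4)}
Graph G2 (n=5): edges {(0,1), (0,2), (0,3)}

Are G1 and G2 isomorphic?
Yes, isomorphic

The graphs are isomorphic.
One valid mapping φ: V(G1) → V(G2): 0→0, 1→3, 2→4, 3→1, 4→2

Verify φ preserves adjacency — for each edge of G1, its image is an edge of G2:
  (0,1) → (φ(0),φ(1)) = (0,3) ∈ E(G2) ✓
  (0,3) → (φ(0),φ(3)) = (0,1) ∈ E(G2) ✓
  (0,4) → (φ(0),φ(4)) = (0,2) ∈ E(G2) ✓
All 3 edges of G1 map to edges of G2, and |E(G1)| = |E(G2)| = 3, so φ is a bijection on edges as well as vertices. Hence G1 ≅ G2.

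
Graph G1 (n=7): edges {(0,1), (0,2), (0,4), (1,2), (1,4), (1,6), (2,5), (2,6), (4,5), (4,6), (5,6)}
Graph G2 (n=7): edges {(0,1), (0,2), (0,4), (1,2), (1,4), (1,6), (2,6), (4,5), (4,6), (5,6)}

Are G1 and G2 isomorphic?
No, not isomorphic

The graphs are NOT isomorphic.

Counting edges: G1 has 11 edge(s); G2 has 10 edge(s).
Edge count is an isomorphism invariant (a bijection on vertices induces a bijection on edges), so differing edge counts rule out isomorphism.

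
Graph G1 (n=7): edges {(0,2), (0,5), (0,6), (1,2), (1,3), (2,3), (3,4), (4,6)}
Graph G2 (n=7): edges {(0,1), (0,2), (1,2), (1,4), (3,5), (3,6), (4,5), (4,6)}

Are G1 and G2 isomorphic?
No, not isomorphic

The graphs are NOT isomorphic.

Degrees in G1: deg(0)=3, deg(1)=2, deg(2)=3, deg(3)=3, deg(4)=2, deg(5)=1, deg(6)=2.
Sorted degree sequence of G1: [3, 3, 3, 2, 2, 2, 1].
Degrees in G2: deg(0)=2, deg(1)=3, deg(2)=2, deg(3)=2, deg(4)=3, deg(5)=2, deg(6)=2.
Sorted degree sequence of G2: [3, 3, 2, 2, 2, 2, 2].
The (sorted) degree sequence is an isomorphism invariant, so since G1 and G2 have different degree sequences they cannot be isomorphic.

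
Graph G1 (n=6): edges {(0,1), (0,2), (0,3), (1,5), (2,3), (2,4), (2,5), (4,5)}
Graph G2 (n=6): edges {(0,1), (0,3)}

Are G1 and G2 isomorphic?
No, not isomorphic

The graphs are NOT isomorphic.

Connected components of G1: 1 component(s) with vertex sets [[0, 1, 2, 3, 4, 5]], sizes [6].
Connected components of G2: 4 component(s) with vertex sets [[2], [4], [5], [0, 1, 3]], sizes [1, 1, 1, 3].
The number of connected components (and the multiset of component sizes) is an isomorphism invariant — an isomorphism maps each component of G1 bijectively onto a component of G2. Since G1 has 1 component(s) and G2 has 4, they cannot be isomorphic.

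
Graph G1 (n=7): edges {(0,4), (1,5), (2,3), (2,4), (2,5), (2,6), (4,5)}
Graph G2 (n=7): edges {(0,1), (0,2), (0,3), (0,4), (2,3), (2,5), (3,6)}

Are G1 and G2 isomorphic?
Yes, isomorphic

The graphs are isomorphic.
One valid mapping φ: V(G1) → V(G2): 0→5, 1→6, 2→0, 3→1, 4→2, 5→3, 6→4

Verify φ preserves adjacency — for each edge of G1, its image is an edge of G2:
  (0,4) → (φ(0),φ(4)) = (2,5) ∈ E(G2) ✓
  (1,5) → (φ(1),φ(5)) = (3,6) ∈ E(G2) ✓
  (2,3) → (φ(2),φ(3)) = (0,1) ∈ E(G2) ✓
  (2,4) → (φ(2),φ(4)) = (0,2) ∈ E(G2) ✓
  (2,5) → (φ(2),φ(5)) = (0,3) ∈ E(G2) ✓
  (2,6) → (φ(2),φ(6)) = (0,4) ∈ E(G2) ✓
  (4,5) → (φ(4),φ(5)) = (2,3) ∈ E(G2) ✓
All 7 edges of G1 map to edges of G2, and |E(G1)| = |E(G2)| = 7, so φ is a bijection on edges as well as vertices. Hence G1 ≅ G2.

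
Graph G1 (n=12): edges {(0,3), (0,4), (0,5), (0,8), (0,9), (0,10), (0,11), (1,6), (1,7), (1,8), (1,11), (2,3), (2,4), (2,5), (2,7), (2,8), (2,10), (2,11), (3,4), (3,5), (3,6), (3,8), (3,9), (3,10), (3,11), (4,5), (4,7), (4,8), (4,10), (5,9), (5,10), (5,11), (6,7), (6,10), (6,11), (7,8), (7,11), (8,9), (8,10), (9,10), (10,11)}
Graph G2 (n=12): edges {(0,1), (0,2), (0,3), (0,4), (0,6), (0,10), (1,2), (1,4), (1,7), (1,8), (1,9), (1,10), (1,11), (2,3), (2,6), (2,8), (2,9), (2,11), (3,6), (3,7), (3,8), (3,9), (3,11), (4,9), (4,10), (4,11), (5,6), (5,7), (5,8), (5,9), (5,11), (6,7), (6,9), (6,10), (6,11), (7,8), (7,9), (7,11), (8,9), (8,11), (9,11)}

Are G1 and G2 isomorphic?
Yes, isomorphic

The graphs are isomorphic.
One valid mapping φ: V(G1) → V(G2): 0→7, 1→10, 2→2, 3→9, 4→3, 5→8, 6→4, 7→0, 8→6, 9→5, 10→11, 11→1

Verify φ preserves adjacency — for each edge of G1, its image is an edge of G2:
  (0,3) → (φ(0),φ(3)) = (7,9) ∈ E(G2) ✓
  (0,4) → (φ(0),φ(4)) = (3,7) ∈ E(G2) ✓
  (0,5) → (φ(0),φ(5)) = (7,8) ∈ E(G2) ✓
  (0,8) → (φ(0),φ(8)) = (6,7) ∈ E(G2) ✓
  (0,9) → (φ(0),φ(9)) = (5,7) ∈ E(G2) ✓
  (0,10) → (φ(0),φ(10)) = (7,11) ∈ E(G2) ✓
  (0,11) → (φ(0),φ(11)) = (1,7) ∈ E(G2) ✓
  (1,6) → (φ(1),φ(6)) = (4,10) ∈ E(G2) ✓
  (1,7) → (φ(1),φ(7)) = (0,10) ∈ E(G2) ✓
  (1,8) → (φ(1),φ(8)) = (6,10) ∈ E(G2) ✓
  (1,11) → (φ(1),φ(11)) = (1,10) ∈ E(G2) ✓
  (2,3) → (φ(2),φ(3)) = (2,9) ∈ E(G2) ✓
  (2,4) → (φ(2),φ(4)) = (2,3) ∈ E(G2) ✓
  (2,5) → (φ(2),φ(5)) = (2,8) ∈ E(G2) ✓
  (2,7) → (φ(2),φ(7)) = (0,2) ∈ E(G2) ✓
  (2,8) → (φ(2),φ(8)) = (2,6) ∈ E(G2) ✓
  (2,10) → (φ(2),φ(10)) = (2,11) ∈ E(G2) ✓
  (2,11) → (φ(2),φ(11)) = (1,2) ∈ E(G2) ✓
  (3,4) → (φ(3),φ(4)) = (3,9) ∈ E(G2) ✓
  (3,5) → (φ(3),φ(5)) = (8,9) ∈ E(G2) ✓
  (3,6) → (φ(3),φ(6)) = (4,9) ∈ E(G2) ✓
  (3,8) → (φ(3),φ(8)) = (6,9) ∈ E(G2) ✓
  (3,9) → (φ(3),φ(9)) = (5,9) ∈ E(G2) ✓
  (3,10) → (φ(3),φ(10)) = (9,11) ∈ E(G2) ✓
  (3,11) → (φ(3),φ(11)) = (1,9) ∈ E(G2) ✓
  (4,5) → (φ(4),φ(5)) = (3,8) ∈ E(G2) ✓
  (4,7) → (φ(4),φ(7)) = (0,3) ∈ E(G2) ✓
  (4,8) → (φ(4),φ(8)) = (3,6) ∈ E(G2) ✓
  (4,10) → (φ(4),φ(10)) = (3,11) ∈ E(G2) ✓
  (5,9) → (φ(5),φ(9)) = (5,8) ∈ E(G2) ✓
  (5,10) → (φ(5),φ(10)) = (8,11) ∈ E(G2) ✓
  (5,11) → (φ(5),φ(11)) = (1,8) ∈ E(G2) ✓
  (6,7) → (φ(6),φ(7)) = (0,4) ∈ E(G2) ✓
  (6,10) → (φ(6),φ(10)) = (4,11) ∈ E(G2) ✓
  (6,11) → (φ(6),φ(11)) = (1,4) ∈ E(G2) ✓
  (7,8) → (φ(7),φ(8)) = (0,6) ∈ E(G2) ✓
  (7,11) → (φ(7),φ(11)) = (0,1) ∈ E(G2) ✓
  (8,9) → (φ(8),φ(9)) = (5,6) ∈ E(G2) ✓
  (8,10) → (φ(8),φ(10)) = (6,11) ∈ E(G2) ✓
  (9,10) → (φ(9),φ(10)) = (5,11) ∈ E(G2) ✓
  (10,11) → (φ(10),φ(11)) = (1,11) ∈ E(G2) ✓
All 41 edges of G1 map to edges of G2, and |E(G1)| = |E(G2)| = 41, so φ is a bijection on edges as well as vertices. Hence G1 ≅ G2.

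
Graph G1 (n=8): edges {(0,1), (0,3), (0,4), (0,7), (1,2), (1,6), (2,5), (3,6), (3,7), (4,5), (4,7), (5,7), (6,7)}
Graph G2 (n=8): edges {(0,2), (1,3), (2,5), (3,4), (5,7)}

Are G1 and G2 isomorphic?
No, not isomorphic

The graphs are NOT isomorphic.

Connected components of G1: 1 component(s) with vertex sets [[0, 1, 2, 3, 4, 5, 6, 7]], sizes [8].
Connected components of G2: 3 component(s) with vertex sets [[6], [1, 3, 4], [0, 2, 5, 7]], sizes [1, 3, 4].
The number of connected components (and the multiset of component sizes) is an isomorphism invariant — an isomorphism maps each component of G1 bijectively onto a component of G2. Since G1 has 1 component(s) and G2 has 3, they cannot be isomorphic.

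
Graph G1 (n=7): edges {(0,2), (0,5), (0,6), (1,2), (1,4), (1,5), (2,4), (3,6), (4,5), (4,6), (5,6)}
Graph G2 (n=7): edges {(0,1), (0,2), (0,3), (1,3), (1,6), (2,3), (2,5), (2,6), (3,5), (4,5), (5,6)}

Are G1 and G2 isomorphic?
Yes, isomorphic

The graphs are isomorphic.
One valid mapping φ: V(G1) → V(G2): 0→6, 1→0, 2→1, 3→4, 4→3, 5→2, 6→5

Verify φ preserves adjacency — for each edge of G1, its image is an edge of G2:
  (0,2) → (φ(0),φ(2)) = (1,6) ∈ E(G2) ✓
  (0,5) → (φ(0),φ(5)) = (2,6) ∈ E(G2) ✓
  (0,6) → (φ(0),φ(6)) = (5,6) ∈ E(G2) ✓
  (1,2) → (φ(1),φ(2)) = (0,1) ∈ E(G2) ✓
  (1,4) → (φ(1),φ(4)) = (0,3) ∈ E(G2) ✓
  (1,5) → (φ(1),φ(5)) = (0,2) ∈ E(G2) ✓
  (2,4) → (φ(2),φ(4)) = (1,3) ∈ E(G2) ✓
  (3,6) → (φ(3),φ(6)) = (4,5) ∈ E(G2) ✓
  (4,5) → (φ(4),φ(5)) = (2,3) ∈ E(G2) ✓
  (4,6) → (φ(4),φ(6)) = (3,5) ∈ E(G2) ✓
  (5,6) → (φ(5),φ(6)) = (2,5) ∈ E(G2) ✓
All 11 edges of G1 map to edges of G2, and |E(G1)| = |E(G2)| = 11, so φ is a bijection on edges as well as vertices. Hence G1 ≅ G2.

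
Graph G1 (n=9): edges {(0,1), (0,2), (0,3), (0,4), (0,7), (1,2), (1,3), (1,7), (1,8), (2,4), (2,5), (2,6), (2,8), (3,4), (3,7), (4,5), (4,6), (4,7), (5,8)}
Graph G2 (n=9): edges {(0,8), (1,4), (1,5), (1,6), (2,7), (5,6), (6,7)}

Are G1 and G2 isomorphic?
No, not isomorphic

The graphs are NOT isomorphic.

Degrees in G1: deg(0)=5, deg(1)=5, deg(2)=6, deg(3)=4, deg(4)=6, deg(5)=3, deg(6)=2, deg(7)=4, deg(8)=3.
Sorted degree sequence of G1: [6, 6, 5, 5, 4, 4, 3, 3, 2].
Degrees in G2: deg(0)=1, deg(1)=3, deg(2)=1, deg(3)=0, deg(4)=1, deg(5)=2, deg(6)=3, deg(7)=2, deg(8)=1.
Sorted degree sequence of G2: [3, 3, 2, 2, 1, 1, 1, 1, 0].
The (sorted) degree sequence is an isomorphism invariant, so since G1 and G2 have different degree sequences they cannot be isomorphic.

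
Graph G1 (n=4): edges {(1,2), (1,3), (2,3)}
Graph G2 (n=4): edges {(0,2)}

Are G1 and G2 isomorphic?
No, not isomorphic

The graphs are NOT isomorphic.

Counting triangles (3-cliques): G1 has 1, G2 has 0.
Triangle count is an isomorphism invariant, so differing triangle counts rule out isomorphism.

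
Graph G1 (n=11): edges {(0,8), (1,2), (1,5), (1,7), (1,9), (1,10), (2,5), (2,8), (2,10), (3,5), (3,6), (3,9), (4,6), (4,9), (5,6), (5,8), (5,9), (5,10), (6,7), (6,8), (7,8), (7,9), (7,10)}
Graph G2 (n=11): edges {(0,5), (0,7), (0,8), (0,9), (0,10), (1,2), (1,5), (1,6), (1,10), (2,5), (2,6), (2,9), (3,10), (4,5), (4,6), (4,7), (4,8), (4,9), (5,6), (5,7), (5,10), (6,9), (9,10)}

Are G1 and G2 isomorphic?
Yes, isomorphic

The graphs are isomorphic.
One valid mapping φ: V(G1) → V(G2): 0→3, 1→6, 2→1, 3→7, 4→8, 5→5, 6→0, 7→9, 8→10, 9→4, 10→2

Verify φ preserves adjacency — for each edge of G1, its image is an edge of G2:
  (0,8) → (φ(0),φ(8)) = (3,10) ∈ E(G2) ✓
  (1,2) → (φ(1),φ(2)) = (1,6) ∈ E(G2) ✓
  (1,5) → (φ(1),φ(5)) = (5,6) ∈ E(G2) ✓
  (1,7) → (φ(1),φ(7)) = (6,9) ∈ E(G2) ✓
  (1,9) → (φ(1),φ(9)) = (4,6) ∈ E(G2) ✓
  (1,10) → (φ(1),φ(10)) = (2,6) ∈ E(G2) ✓
  (2,5) → (φ(2),φ(5)) = (1,5) ∈ E(G2) ✓
  (2,8) → (φ(2),φ(8)) = (1,10) ∈ E(G2) ✓
  (2,10) → (φ(2),φ(10)) = (1,2) ∈ E(G2) ✓
  (3,5) → (φ(3),φ(5)) = (5,7) ∈ E(G2) ✓
  (3,6) → (φ(3),φ(6)) = (0,7) ∈ E(G2) ✓
  (3,9) → (φ(3),φ(9)) = (4,7) ∈ E(G2) ✓
  (4,6) → (φ(4),φ(6)) = (0,8) ∈ E(G2) ✓
  (4,9) → (φ(4),φ(9)) = (4,8) ∈ E(G2) ✓
  (5,6) → (φ(5),φ(6)) = (0,5) ∈ E(G2) ✓
  (5,8) → (φ(5),φ(8)) = (5,10) ∈ E(G2) ✓
  (5,9) → (φ(5),φ(9)) = (4,5) ∈ E(G2) ✓
  (5,10) → (φ(5),φ(10)) = (2,5) ∈ E(G2) ✓
  (6,7) → (φ(6),φ(7)) = (0,9) ∈ E(G2) ✓
  (6,8) → (φ(6),φ(8)) = (0,10) ∈ E(G2) ✓
  (7,8) → (φ(7),φ(8)) = (9,10) ∈ E(G2) ✓
  (7,9) → (φ(7),φ(9)) = (4,9) ∈ E(G2) ✓
  (7,10) → (φ(7),φ(10)) = (2,9) ∈ E(G2) ✓
All 23 edges of G1 map to edges of G2, and |E(G1)| = |E(G2)| = 23, so φ is a bijection on edges as well as vertices. Hence G1 ≅ G2.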